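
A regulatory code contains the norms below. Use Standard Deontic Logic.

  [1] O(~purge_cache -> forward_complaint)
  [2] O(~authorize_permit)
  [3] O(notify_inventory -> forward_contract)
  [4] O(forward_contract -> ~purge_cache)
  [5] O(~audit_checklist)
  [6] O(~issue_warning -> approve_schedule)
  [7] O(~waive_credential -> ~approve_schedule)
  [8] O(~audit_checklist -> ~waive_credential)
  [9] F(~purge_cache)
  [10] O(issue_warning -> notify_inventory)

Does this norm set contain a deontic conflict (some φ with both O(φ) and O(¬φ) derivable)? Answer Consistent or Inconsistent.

Inconsistent

F(~purge_cache) at premise 9 means O(purge_cache).
Premise 4, O(forward_contract -> ~purge_cache), contraposes to O(purge_cache -> ~forward_contract); with O(purge_cache) we get O(~forward_contract).
Premise 3, O(notify_inventory -> forward_contract), contraposes to O(~forward_contract -> ~notify_inventory); with O(~forward_contract) we get O(~notify_inventory).
Premise 10 is O(issue_warning -> notify_inventory); contrapositively O(~notify_inventory -> ~issue_warning). Since O(~notify_inventory) holds, K gives O(~issue_warning).
From O(~issue_warning) and premise 6, O(~issue_warning -> approve_schedule), we obtain O(approve_schedule).
Premise 7, O(~waive_credential -> ~approve_schedule), contraposes to O(approve_schedule -> waive_credential); with O(approve_schedule) we get O(waive_credential).
Premise 8, O(~audit_checklist -> ~waive_credential), contraposes to O(waive_credential -> audit_checklist); with O(waive_credential) we get O(audit_checklist).
But premise 5 directly asserts O(~audit_checklist).
We now have both O(audit_checklist) and O(~audit_checklist) — audit_checklist is simultaneously obligatory and forbidden, violating the D-axiom.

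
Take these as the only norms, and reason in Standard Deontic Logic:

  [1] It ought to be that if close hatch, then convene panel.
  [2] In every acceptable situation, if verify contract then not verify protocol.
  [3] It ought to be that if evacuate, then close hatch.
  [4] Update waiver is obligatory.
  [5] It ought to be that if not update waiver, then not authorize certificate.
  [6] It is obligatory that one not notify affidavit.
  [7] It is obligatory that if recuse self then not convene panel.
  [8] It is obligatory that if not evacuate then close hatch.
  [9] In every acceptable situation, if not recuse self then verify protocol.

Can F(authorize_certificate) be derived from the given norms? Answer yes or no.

No

Premise 5 is O(¬update_waiver → ¬authorize_certificate), but O(¬update_waiver) is not derivable from the premises, so it does not yield O(¬authorize_certificate).
No other premise forces O(¬authorize_certificate). An ideal world satisfying every premise can still have authorize_certificate true, so F(authorize_certificate) is not derivable.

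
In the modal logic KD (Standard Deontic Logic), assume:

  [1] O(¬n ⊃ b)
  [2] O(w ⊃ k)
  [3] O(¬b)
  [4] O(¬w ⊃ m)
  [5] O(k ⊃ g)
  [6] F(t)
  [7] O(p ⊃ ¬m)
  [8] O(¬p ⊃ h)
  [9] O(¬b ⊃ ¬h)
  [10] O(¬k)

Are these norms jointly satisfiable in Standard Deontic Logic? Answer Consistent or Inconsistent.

Inconsistent

Premise 10 gives O(¬k).
Premise 2 is O(w ⊃ k); contrapositively O(¬k ⊃ ¬w). Since O(¬k) holds, K gives O(¬w).
With premise 4, O(¬w ⊃ m), the K-axiom yields O(m).
Premise 7, O(p ⊃ ¬m), contraposes to O(m ⊃ ¬p); with O(m) we get O(¬p).
Premise 8 is O(¬p ⊃ h); since O(¬p), deontic closure gives O(h).
Premise 9, O(¬b ⊃ ¬h), contraposes to O(h ⊃ b); with O(h) we get O(b).
However, premise 3 gives O(¬b).
We now have both O(b) and O(¬b) — b is simultaneously obligatory and forbidden, violating the D-axiom.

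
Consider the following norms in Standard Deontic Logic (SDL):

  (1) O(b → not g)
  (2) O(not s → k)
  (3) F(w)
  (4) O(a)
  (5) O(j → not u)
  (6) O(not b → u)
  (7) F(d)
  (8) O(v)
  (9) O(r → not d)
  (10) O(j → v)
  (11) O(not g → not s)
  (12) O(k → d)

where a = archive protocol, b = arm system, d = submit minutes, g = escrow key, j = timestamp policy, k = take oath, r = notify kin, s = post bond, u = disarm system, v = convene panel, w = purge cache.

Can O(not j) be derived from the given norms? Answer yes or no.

Yes

Premise 7, F(d), is equivalent to O(not d).
The contrapositive of premise 12 (O(k → d)) is O(not d → not k), and O(not d) is already established, so O(not k).
Premise 2 is O(not s → k); contrapositively O(not k → s). Since O(not k) holds, K gives O(s).
The contrapositive of premise 11 (O(not g → not s)) is O(s → g), and O(s) is already established, so O(g).
Premise 1 is O(b → not g); contrapositively O(g → not b). Since O(g) holds, K gives O(not b).
With premise 6, O(not b → u), the K-axiom yields O(u).
Premise 5, O(j → not u), contraposes to O(u → not j); with O(u) we get O(not j).
Premises 3, 4, 8, 9, 10 do not contribute to this derivation.
So O(not j) follows.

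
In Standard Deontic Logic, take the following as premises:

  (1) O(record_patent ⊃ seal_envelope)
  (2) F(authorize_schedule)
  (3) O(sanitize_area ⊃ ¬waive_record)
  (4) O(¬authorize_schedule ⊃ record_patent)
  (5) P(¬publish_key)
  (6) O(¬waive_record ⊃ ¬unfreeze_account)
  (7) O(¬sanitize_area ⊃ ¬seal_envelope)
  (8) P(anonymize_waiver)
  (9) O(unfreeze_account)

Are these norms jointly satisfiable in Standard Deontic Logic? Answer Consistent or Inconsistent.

Inconsistent

Premise 9 gives O(unfreeze_account).
Premise 6, O(¬waive_record ⊃ ¬unfreeze_account), contraposes to O(unfreeze_account ⊃ waive_record); with O(unfreeze_account) we get O(waive_record).
The contrapositive of premise 3 (O(sanitize_area ⊃ ¬waive_record)) is O(waive_record ⊃ ¬sanitize_area), and O(waive_record) is already established, so O(¬sanitize_area).
From O(¬sanitize_area) and premise 7, O(¬sanitize_area ⊃ ¬seal_envelope), we obtain O(¬seal_envelope).
Premise 1 is O(record_patent ⊃ seal_envelope); contrapositively O(¬seal_envelope ⊃ ¬record_patent). Since O(¬seal_envelope) holds, K gives O(¬record_patent).
Premise 4, O(¬authorize_schedule ⊃ record_patent), contraposes to O(¬record_patent ⊃ authorize_schedule); with O(¬record_patent) we get O(authorize_schedule).
Yet premise 2 is F(authorize_schedule), i.e. O(¬authorize_schedule).
We now have both O(authorize_schedule) and O(¬authorize_schedule) — authorize_schedule is simultaneously obligatory and forbidden, violating the D-axiom.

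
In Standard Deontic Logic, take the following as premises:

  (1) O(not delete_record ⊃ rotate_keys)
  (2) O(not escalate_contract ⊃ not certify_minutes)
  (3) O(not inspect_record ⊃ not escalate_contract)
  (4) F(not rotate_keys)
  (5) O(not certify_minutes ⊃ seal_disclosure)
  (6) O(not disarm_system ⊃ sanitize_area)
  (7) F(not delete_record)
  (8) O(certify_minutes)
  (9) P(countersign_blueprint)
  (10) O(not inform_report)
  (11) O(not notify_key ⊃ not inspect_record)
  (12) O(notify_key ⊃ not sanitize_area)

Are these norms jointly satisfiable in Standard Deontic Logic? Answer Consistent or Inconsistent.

Premise 1 is O(not delete_record ⊃ rotate_keys); even if O(rotate_keys) held, inferring O(not delete_record) would be affirming the consequent — invalid.
So O(not delete_record) is not derivable, and the apparent clash with O(delete_record) does not arise.
A world satisfying every obligation exists (e.g. certify_minutes=true, countersign_blueprint=false, delete_record=true, disarm_system=true, escalate_contract=true, inform_report=false, inspect_record=true, notify_key=true, rotate_keys=true, sanitize_area=false, seal_disclosure=false); no atom is both obligatory and forbidden, so the set is consistent.

Consistent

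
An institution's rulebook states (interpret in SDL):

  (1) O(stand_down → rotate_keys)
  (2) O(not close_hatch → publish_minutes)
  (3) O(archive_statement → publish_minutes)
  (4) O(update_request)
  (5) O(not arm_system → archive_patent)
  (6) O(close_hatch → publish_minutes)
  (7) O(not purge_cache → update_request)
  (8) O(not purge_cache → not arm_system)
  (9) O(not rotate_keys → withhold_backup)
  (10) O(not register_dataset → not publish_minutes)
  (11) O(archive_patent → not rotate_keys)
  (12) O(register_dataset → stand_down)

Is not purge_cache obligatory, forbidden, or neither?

Premises 2 and 6 are O(not close_hatch → publish_minutes) and O(close_hatch → publish_minutes); every ideal world satisfies not close_hatch or close_hatch, so in either case publish_minutes holds — hence O(publish_minutes).
Premise 10 is O(not register_dataset → not publish_minutes); contrapositively O(publish_minutes → register_dataset). Since O(publish_minutes) holds, K gives O(register_dataset).
Premise 12 is O(register_dataset → stand_down); since O(register_dataset), deontic closure gives O(stand_down).
From O(stand_down) and premise 1, O(stand_down → rotate_keys), we obtain O(rotate_keys).
Premise 11, O(archive_patent → not rotate_keys), contraposes to O(rotate_keys → not archive_patent); with O(rotate_keys) we get O(not archive_patent).
Premise 5 is O(not arm_system → archive_patent); contrapositively O(not archive_patent → arm_system). Since O(not archive_patent) holds, K gives O(arm_system).
The contrapositive of premise 8 (O(not purge_cache → not arm_system)) is O(arm_system → purge_cache), and O(arm_system) is already established, so O(purge_cache).
Premises 3, 4, 7, 9 do not contribute to this derivation.
Thus O(purge_cache), which is F(not purge_cache): not purge_cache is forbidden.

Forbidden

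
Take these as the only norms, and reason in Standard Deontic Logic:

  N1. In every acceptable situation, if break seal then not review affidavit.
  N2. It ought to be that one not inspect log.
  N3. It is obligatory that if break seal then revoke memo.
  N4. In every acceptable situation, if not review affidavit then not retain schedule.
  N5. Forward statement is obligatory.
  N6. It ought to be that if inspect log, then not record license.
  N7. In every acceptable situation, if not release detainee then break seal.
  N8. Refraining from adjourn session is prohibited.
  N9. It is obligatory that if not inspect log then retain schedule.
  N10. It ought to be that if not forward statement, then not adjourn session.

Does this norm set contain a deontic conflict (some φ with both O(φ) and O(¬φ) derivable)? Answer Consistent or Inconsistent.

Premise 10 is O(¬forward_statement → ¬adjourn_session), but O(¬forward_statement) is not derivable from the premises, so it does not yield O(¬adjourn_session).
So O(¬adjourn_session) is not derivable, and the apparent clash with O(adjourn_session) does not arise.
A world satisfying every obligation exists (e.g. adjourn_session=true, break_seal=false, forward_statement=true, inspect_log=false, record_license=false, release_detainee=true, retain_schedule=true, review_affidavit=true, revoke_memo=false); no atom is both obligatory and forbidden, so the set is consistent.

Consistent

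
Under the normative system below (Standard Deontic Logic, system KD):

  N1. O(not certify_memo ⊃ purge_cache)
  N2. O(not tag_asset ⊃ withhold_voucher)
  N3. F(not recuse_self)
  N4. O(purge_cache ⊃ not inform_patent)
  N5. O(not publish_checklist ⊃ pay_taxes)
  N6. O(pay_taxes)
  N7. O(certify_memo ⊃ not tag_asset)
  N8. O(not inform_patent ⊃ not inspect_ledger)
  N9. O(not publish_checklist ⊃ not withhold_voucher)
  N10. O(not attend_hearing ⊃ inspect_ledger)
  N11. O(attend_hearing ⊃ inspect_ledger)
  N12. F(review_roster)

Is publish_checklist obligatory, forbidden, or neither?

Obligatory

Premises 11 and 10 cover both cases: O(attend_hearing ⊃ inspect_ledger) and O(not attend_hearing ⊃ inspect_ledger). Since attend_hearing ∨ not attend_hearing is a tautology, O(inspect_ledger) follows.
Premise 8, O(not inform_patent ⊃ not inspect_ledger), contraposes to O(inspect_ledger ⊃ inform_patent); with O(inspect_ledger) we get O(inform_patent).
Premise 4 is O(purge_cache ⊃ not inform_patent); contrapositively O(inform_patent ⊃ not purge_cache). Since O(inform_patent) holds, K gives O(not purge_cache).
The contrapositive of premise 1 (O(not certify_memo ⊃ purge_cache)) is O(not purge_cache ⊃ certify_memo), and O(not purge_cache) is already established, so O(certify_memo).
With premise 7, O(certify_memo ⊃ not tag_asset), the K-axiom yields O(not tag_asset).
Applying K to premise 2 (O(not tag_asset ⊃ withhold_voucher)) and O(not tag_asset) yields O(withhold_voucher).
Premise 9 is O(not publish_checklist ⊃ not withhold_voucher); contrapositively O(withhold_voucher ⊃ publish_checklist). Since O(withhold_voucher) holds, K gives O(publish_checklist).
Premises 3, 5, 6, 12 do not contribute to this derivation.
Hence publish_checklist is obligatory.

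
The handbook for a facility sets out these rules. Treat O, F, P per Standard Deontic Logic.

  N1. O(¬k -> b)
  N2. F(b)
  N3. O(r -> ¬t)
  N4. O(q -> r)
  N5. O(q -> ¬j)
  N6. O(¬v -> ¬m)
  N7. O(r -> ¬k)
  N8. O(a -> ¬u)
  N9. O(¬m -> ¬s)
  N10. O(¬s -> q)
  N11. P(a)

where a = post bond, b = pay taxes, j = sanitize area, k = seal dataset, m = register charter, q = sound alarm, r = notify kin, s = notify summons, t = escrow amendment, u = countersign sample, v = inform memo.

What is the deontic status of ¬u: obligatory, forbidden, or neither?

Neither

Premise 8 is O(a -> ¬u), but O(a) is not derivable from the premises (the permission P(a) asserts only ¬O(¬a), not O(a)), so it does not yield O(¬u).
No premise or chain of K-axiom applications forces O(¬u), and none forces O(u). So ¬u is neither obligatory nor forbidden under these norms.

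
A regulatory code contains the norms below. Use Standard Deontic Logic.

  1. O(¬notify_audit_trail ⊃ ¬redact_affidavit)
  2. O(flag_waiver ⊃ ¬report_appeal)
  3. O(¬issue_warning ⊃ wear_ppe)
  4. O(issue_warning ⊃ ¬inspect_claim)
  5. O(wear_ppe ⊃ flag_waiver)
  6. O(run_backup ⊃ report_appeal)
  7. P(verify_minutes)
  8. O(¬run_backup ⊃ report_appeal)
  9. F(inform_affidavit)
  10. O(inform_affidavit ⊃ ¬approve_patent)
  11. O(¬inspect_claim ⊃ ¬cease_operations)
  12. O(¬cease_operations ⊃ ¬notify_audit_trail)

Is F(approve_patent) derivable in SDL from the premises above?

No

Premise 10 is O(inform_affidavit ⊃ ¬approve_patent), but O(inform_affidavit) is not derivable from the premises, so it does not yield O(¬approve_patent).
No other premise forces O(¬approve_patent). An ideal world satisfying every premise can still have approve_patent true, so F(approve_patent) is not derivable.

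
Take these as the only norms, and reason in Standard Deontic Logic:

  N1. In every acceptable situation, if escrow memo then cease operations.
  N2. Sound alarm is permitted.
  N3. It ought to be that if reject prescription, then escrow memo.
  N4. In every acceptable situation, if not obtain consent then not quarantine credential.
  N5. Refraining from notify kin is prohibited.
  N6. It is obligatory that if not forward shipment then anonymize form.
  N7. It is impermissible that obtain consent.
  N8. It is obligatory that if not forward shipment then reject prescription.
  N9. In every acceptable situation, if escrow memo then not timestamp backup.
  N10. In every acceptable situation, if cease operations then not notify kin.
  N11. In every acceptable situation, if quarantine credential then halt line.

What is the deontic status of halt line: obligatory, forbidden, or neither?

Premise 11 is O(quarantine_credential → halt_line), but O(quarantine_credential) is not derivable from the premises, so it does not yield O(halt_line).
No premise or chain of K-axiom applications forces O(halt_line), and none forces O(¬halt_line). So halt_line is neither obligatory nor forbidden under these norms.

Neither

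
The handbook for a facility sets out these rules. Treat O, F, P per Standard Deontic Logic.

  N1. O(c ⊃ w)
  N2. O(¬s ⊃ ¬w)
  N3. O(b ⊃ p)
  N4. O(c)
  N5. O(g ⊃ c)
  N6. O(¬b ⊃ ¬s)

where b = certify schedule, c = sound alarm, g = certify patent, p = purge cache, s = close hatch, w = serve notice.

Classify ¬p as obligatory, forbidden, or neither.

From premise 4 we have O(c).
Applying K to premise 1 (O(c ⊃ w)) and O(c) yields O(w).
The contrapositive of premise 2 (O(¬s ⊃ ¬w)) is O(w ⊃ s), and O(w) is already established, so O(s).
The contrapositive of premise 6 (O(¬b ⊃ ¬s)) is O(s ⊃ b), and O(s) is already established, so O(b).
Premise 3 is O(b ⊃ p); since O(b), deontic closure gives O(p).
Premise 5 does not contribute to this derivation.
Thus O(p), which is F(¬p): ¬p is forbidden.

Forbidden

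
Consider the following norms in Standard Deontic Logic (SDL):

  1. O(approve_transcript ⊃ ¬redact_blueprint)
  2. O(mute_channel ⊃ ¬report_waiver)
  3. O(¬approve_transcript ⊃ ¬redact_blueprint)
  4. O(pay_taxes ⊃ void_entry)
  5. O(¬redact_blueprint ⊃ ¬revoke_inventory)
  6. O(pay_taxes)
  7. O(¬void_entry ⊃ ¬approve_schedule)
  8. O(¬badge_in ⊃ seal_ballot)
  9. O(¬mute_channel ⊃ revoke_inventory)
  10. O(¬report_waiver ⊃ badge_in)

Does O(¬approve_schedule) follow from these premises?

Premise 7 is O(¬void_entry ⊃ ¬approve_schedule), but O(¬void_entry) is not derivable from the premises, so it does not yield O(¬approve_schedule).
No other premise forces O(¬approve_schedule). An ideal world satisfying every premise can still have ¬approve_schedule false, so O(¬approve_schedule) is not derivable.

No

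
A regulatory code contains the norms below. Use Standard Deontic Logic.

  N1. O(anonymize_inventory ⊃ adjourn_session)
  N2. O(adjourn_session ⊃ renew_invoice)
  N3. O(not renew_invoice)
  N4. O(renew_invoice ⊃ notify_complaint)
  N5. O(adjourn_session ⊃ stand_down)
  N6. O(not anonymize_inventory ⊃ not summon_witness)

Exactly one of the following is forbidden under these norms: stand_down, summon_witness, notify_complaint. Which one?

Premise 3 gives O(not renew_invoice).
The contrapositive of premise 2 (O(adjourn_session ⊃ renew_invoice)) is O(not renew_invoice ⊃ not adjourn_session), and O(not renew_invoice) is already established, so O(not adjourn_session).
The contrapositive of premise 1 (O(anonymize_inventory ⊃ adjourn_session)) is O(not adjourn_session ⊃ not anonymize_inventory), and O(not adjourn_session) is already established, so O(not anonymize_inventory).
Premise 6 is O(not anonymize_inventory ⊃ not summon_witness); since O(not anonymize_inventory), deontic closure gives O(not summon_witness).
So O(not summon_witness) holds, i.e. summon_witness is forbidden. None of the other listed options is forbidden under the premises.

summon_witness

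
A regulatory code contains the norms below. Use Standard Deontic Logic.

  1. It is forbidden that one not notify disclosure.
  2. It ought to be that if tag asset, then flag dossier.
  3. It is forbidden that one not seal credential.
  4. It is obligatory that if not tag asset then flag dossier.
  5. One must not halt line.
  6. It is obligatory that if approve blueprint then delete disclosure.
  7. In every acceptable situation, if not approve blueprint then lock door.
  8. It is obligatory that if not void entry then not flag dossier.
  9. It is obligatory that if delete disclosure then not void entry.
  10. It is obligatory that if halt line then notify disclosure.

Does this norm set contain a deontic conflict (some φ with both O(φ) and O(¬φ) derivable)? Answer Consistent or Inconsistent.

Premise 10 is O(halt_line → notify_disclosure); even if O(notify_disclosure) held, inferring O(halt_line) would be affirming the consequent — invalid.
So O(halt_line) is not derivable, and the apparent clash with O(¬halt_line) does not arise.
A world satisfying every obligation exists (e.g. approve_blueprint=false, delete_disclosure=false, flag_dossier=true, halt_line=false, lock_door=true, notify_disclosure=true, seal_credential=true, tag_asset=false, void_entry=true); no atom is both obligatory and forbidden, so the set is consistent.

Consistent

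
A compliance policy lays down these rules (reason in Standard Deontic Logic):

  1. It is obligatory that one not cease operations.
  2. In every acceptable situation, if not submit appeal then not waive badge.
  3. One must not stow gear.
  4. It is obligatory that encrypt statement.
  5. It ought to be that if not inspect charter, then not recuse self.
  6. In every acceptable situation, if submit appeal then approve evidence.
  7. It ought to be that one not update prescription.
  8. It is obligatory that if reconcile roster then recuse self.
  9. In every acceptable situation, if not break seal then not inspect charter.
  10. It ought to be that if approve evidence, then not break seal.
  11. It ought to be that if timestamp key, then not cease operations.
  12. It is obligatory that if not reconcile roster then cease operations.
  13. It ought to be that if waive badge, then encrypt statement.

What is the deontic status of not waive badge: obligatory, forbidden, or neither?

Premise 1 gives O(¬cease_operations).
The contrapositive of premise 12 (O(¬reconcile_roster → cease_operations)) is O(¬cease_operations → reconcile_roster), and O(¬cease_operations) is already established, so O(reconcile_roster).
From O(reconcile_roster) and premise 8, O(reconcile_roster → recuse_self), we obtain O(recuse_self).
Premise 5, O(¬inspect_charter → ¬recuse_self), contraposes to O(recuse_self → inspect_charter); with O(recuse_self) we get O(inspect_charter).
The contrapositive of premise 9 (O(¬break_seal → ¬inspect_charter)) is O(inspect_charter → break_seal), and O(inspect_charter) is already established, so O(break_seal).
Premise 10 is O(approve_evidence → ¬break_seal); contrapositively O(break_seal → ¬approve_evidence). Since O(break_seal) holds, K gives O(¬approve_evidence).
Premise 6, O(submit_appeal → approve_evidence), contraposes to O(¬approve_evidence → ¬submit_appeal); with O(¬approve_evidence) we get O(¬submit_appeal).
Applying K to premise 2 (O(¬submit_appeal → ¬waive_badge)) and O(¬submit_appeal) yields O(¬waive_badge).
Premises 3, 4, 7, 11, 13 do not contribute to this derivation.
Hence ¬waive_badge is obligatory.

Obligatory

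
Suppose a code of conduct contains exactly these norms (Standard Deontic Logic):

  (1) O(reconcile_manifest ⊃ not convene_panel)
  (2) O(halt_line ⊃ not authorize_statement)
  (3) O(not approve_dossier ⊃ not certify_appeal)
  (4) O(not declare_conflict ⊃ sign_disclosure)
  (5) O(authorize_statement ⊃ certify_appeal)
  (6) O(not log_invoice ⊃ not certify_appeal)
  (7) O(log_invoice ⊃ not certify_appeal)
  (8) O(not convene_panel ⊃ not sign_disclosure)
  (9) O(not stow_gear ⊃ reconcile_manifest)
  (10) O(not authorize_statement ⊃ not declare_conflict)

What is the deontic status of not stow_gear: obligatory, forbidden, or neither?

Forbidden

Premises 6 and 7 are O(not log_invoice ⊃ not certify_appeal) and O(log_invoice ⊃ not certify_appeal); every ideal world satisfies not log_invoice or log_invoice, so in either case not certify_appeal holds — hence O(not certify_appeal).
Premise 5, O(authorize_statement ⊃ certify_appeal), contraposes to O(not certify_appeal ⊃ not authorize_statement); with O(not certify_appeal) we get O(not authorize_statement).
With premise 10, O(not authorize_statement ⊃ not declare_conflict), the K-axiom yields O(not declare_conflict).
Applying K to premise 4 (O(not declare_conflict ⊃ sign_disclosure)) and O(not declare_conflict) yields O(sign_disclosure).
Premise 8 is O(not convene_panel ⊃ not sign_disclosure); contrapositively O(sign_disclosure ⊃ convene_panel). Since O(sign_disclosure) holds, K gives O(convene_panel).
The contrapositive of premise 1 (O(reconcile_manifest ⊃ not convene_panel)) is O(convene_panel ⊃ not reconcile_manifest), and O(convene_panel) is already established, so O(not reconcile_manifest).
Premise 9 is O(not stow_gear ⊃ reconcile_manifest); contrapositively O(not reconcile_manifest ⊃ stow_gear). Since O(not reconcile_manifest) holds, K gives O(stow_gear).
Premises 2, 3 do not contribute to this derivation.
Thus O(stow_gear), which is F(not stow_gear): not stow_gear is forbidden.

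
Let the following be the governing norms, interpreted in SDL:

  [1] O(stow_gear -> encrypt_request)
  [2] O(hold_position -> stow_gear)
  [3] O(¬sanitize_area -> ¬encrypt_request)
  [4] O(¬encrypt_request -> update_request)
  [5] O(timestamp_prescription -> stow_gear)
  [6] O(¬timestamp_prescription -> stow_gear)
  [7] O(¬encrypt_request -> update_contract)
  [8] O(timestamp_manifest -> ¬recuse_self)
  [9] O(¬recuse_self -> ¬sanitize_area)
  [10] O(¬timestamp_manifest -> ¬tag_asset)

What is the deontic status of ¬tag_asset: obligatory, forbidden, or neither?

Obligatory

Premises 6 and 5 are O(¬timestamp_prescription -> stow_gear) and O(timestamp_prescription -> stow_gear); every ideal world satisfies ¬timestamp_prescription or timestamp_prescription, so in either case stow_gear holds — hence O(stow_gear).
Premise 1 is O(stow_gear -> encrypt_request); since O(stow_gear), deontic closure gives O(encrypt_request).
Premise 3 is O(¬sanitize_area -> ¬encrypt_request); contrapositively O(encrypt_request -> sanitize_area). Since O(encrypt_request) holds, K gives O(sanitize_area).
Premise 9 is O(¬recuse_self -> ¬sanitize_area); contrapositively O(sanitize_area -> recuse_self). Since O(sanitize_area) holds, K gives O(recuse_self).
The contrapositive of premise 8 (O(timestamp_manifest -> ¬recuse_self)) is O(recuse_self -> ¬timestamp_manifest), and O(recuse_self) is already established, so O(¬timestamp_manifest).
From O(¬timestamp_manifest) and premise 10, O(¬timestamp_manifest -> ¬tag_asset), we obtain O(¬tag_asset).
Premises 2, 4, 7 do not contribute to this derivation.
Hence ¬tag_asset is obligatory.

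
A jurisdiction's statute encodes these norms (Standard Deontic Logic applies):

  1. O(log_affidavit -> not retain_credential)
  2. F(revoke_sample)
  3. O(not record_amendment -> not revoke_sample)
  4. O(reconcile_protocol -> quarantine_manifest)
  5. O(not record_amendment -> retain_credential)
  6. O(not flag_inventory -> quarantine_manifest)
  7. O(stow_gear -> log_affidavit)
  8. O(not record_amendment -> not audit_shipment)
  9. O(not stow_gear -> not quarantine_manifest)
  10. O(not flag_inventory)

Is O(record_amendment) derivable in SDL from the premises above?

Premise 10 gives O(not flag_inventory).
From O(not flag_inventory) and premise 6, O(not flag_inventory -> quarantine_manifest), we obtain O(quarantine_manifest).
Premise 9 is O(not stow_gear -> not quarantine_manifest); contrapositively O(quarantine_manifest -> stow_gear). Since O(quarantine_manifest) holds, K gives O(stow_gear).
From O(stow_gear) and premise 7, O(stow_gear -> log_affidavit), we obtain O(log_affidavit).
From O(log_affidavit) and premise 1, O(log_affidavit -> not retain_credential), we obtain O(not retain_credential).
Premise 5 is O(not record_amendment -> retain_credential); contrapositively O(not retain_credential -> record_amendment). Since O(not retain_credential) holds, K gives O(record_amendment).
Premises 2, 3, 4, 8 do not contribute to this derivation.
So O(record_amendment) follows.

Yes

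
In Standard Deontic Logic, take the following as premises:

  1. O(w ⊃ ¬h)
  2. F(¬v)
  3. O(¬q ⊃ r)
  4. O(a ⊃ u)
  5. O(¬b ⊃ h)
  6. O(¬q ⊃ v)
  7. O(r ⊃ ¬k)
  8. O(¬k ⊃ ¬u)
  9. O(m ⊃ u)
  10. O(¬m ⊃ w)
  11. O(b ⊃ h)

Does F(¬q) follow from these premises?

Yes

By case analysis on ¬b: premise 5 gives O(¬b ⊃ h) and premise 11 gives O(b ⊃ h), so O(h) either way.
Premise 1 is O(w ⊃ ¬h); contrapositively O(h ⊃ ¬w). Since O(h) holds, K gives O(¬w).
The contrapositive of premise 10 (O(¬m ⊃ w)) is O(¬w ⊃ m), and O(¬w) is already established, so O(m).
With premise 9, O(m ⊃ u), the K-axiom yields O(u).
The contrapositive of premise 8 (O(¬k ⊃ ¬u)) is O(u ⊃ k), and O(u) is already established, so O(k).
Premise 7 is O(r ⊃ ¬k); contrapositively O(k ⊃ ¬r). Since O(k) holds, K gives O(¬r).
Premise 3 is O(¬q ⊃ r); contrapositively O(¬r ⊃ q). Since O(¬r) holds, K gives O(q).
Premises 2, 4, 6 do not contribute to this derivation.
So O(q) holds, i.e. F(¬q). The claim follows.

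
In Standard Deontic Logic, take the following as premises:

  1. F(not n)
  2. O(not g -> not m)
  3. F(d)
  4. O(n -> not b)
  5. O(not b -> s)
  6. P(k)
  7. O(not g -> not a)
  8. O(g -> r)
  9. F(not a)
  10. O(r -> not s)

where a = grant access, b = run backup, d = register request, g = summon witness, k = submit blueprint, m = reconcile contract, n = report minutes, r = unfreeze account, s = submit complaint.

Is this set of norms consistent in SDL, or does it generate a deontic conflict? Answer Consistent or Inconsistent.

Inconsistent

Premise 9, F(not a), is equivalent to O(a).
Premise 7 is O(not g -> not a); contrapositively O(a -> g). Since O(a) holds, K gives O(g).
Premise 8 is O(g -> r); since O(g), deontic closure gives O(r).
Premise 10 is O(r -> not s); since O(r), deontic closure gives O(not s).
Premise 5, O(not b -> s), contraposes to O(not s -> b); with O(not s) we get O(b).
The contrapositive of premise 4 (O(n -> not b)) is O(b -> not n), and O(b) is already established, so O(not n).
Yet premise 1 is F(not n), i.e. O(n).
We now have both O(not n) and O(n) — n is simultaneously obligatory and forbidden, violating the D-axiom.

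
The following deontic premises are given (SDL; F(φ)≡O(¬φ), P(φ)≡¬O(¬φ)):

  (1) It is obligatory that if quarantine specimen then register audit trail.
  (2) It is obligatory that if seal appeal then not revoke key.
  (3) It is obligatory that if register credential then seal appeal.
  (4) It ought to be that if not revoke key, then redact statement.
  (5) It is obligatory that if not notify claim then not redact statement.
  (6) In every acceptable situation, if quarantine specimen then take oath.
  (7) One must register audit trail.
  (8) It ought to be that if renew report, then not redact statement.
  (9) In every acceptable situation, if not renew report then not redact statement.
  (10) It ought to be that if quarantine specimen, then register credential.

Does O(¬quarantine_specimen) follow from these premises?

By case analysis on renew_report: premise 8 gives O(renew_report → ¬redact_statement) and premise 9 gives O(¬renew_report → ¬redact_statement), so O(¬redact_statement) either way.
Premise 4, O(¬revoke_key → redact_statement), contraposes to O(¬redact_statement → revoke_key); with O(¬redact_statement) we get O(revoke_key).
The contrapositive of premise 2 (O(seal_appeal → ¬revoke_key)) is O(revoke_key → ¬seal_appeal), and O(revoke_key) is already established, so O(¬seal_appeal).
The contrapositive of premise 3 (O(register_credential → seal_appeal)) is O(¬seal_appeal → ¬register_credential), and O(¬seal_appeal) is already established, so O(¬register_credential).
Premise 10, O(quarantine_specimen → register_credential), contraposes to O(¬register_credential → ¬quarantine_specimen); with O(¬register_credential) we get O(¬quarantine_specimen).
Premises 1, 5, 6, 7 do not contribute to this derivation.
So O(¬quarantine_specimen) follows.

Yes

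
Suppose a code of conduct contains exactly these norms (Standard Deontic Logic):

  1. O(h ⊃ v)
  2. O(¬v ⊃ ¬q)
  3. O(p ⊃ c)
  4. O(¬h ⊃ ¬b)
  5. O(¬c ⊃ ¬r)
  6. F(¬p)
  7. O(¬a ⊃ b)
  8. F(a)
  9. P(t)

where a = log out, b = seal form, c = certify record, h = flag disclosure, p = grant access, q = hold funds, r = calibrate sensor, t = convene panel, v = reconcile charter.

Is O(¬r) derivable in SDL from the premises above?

No

Premise 5 is O(¬c ⊃ ¬r), but O(¬c) is not derivable from the premises, so it does not yield O(¬r).
No other premise forces O(¬r). An ideal world satisfying every premise can still have ¬r false, so O(¬r) is not derivable.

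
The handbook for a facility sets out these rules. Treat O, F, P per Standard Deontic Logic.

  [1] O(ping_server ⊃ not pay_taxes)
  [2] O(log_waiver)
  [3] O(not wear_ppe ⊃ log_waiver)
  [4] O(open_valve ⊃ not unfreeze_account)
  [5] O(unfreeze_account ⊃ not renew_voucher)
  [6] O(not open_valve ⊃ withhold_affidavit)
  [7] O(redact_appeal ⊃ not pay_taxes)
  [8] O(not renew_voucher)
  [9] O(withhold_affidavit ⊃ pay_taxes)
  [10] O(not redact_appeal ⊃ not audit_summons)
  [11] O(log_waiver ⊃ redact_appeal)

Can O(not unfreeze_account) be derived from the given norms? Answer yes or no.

Premise 2 gives O(log_waiver).
Applying K to premise 11 (O(log_waiver ⊃ redact_appeal)) and O(log_waiver) yields O(redact_appeal).
Applying K to premise 7 (O(redact_appeal ⊃ not pay_taxes)) and O(redact_appeal) yields O(not pay_taxes).
Premise 9, O(withhold_affidavit ⊃ pay_taxes), contraposes to O(not pay_taxes ⊃ not withhold_affidavit); with O(not pay_taxes) we get O(not withhold_affidavit).
The contrapositive of premise 6 (O(not open_valve ⊃ withhold_affidavit)) is O(not withhold_affidavit ⊃ open_valve), and O(not withhold_affidavit) is already established, so O(open_valve).
With premise 4, O(open_valve ⊃ not unfreeze_account), the K-axiom yields O(not unfreeze_account).
Premises 1, 3, 5, 8, 10 do not contribute to this derivation.
So O(not unfreeze_account) follows.

Yes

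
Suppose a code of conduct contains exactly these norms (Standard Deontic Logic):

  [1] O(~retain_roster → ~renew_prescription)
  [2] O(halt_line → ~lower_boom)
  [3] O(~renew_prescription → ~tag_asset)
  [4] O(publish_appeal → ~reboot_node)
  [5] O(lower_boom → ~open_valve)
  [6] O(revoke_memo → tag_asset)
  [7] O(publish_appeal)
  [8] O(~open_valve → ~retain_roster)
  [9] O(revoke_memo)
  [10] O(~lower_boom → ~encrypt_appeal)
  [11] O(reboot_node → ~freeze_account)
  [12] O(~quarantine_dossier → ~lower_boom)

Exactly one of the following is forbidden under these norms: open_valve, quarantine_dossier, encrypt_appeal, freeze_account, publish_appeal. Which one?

encrypt_appeal

Premise 9 gives O(revoke_memo).
From O(revoke_memo) and premise 6, O(revoke_memo → tag_asset), we obtain O(tag_asset).
Premise 3 is O(~renew_prescription → ~tag_asset); contrapositively O(tag_asset → renew_prescription). Since O(tag_asset) holds, K gives O(renew_prescription).
The contrapositive of premise 1 (O(~retain_roster → ~renew_prescription)) is O(renew_prescription → retain_roster), and O(renew_prescription) is already established, so O(retain_roster).
The contrapositive of premise 8 (O(~open_valve → ~retain_roster)) is O(retain_roster → open_valve), and O(retain_roster) is already established, so O(open_valve).
Premise 5 is O(lower_boom → ~open_valve); contrapositively O(open_valve → ~lower_boom). Since O(open_valve) holds, K gives O(~lower_boom).
With premise 10, O(~lower_boom → ~encrypt_appeal), the K-axiom yields O(~encrypt_appeal).
So O(~encrypt_appeal) holds, i.e. encrypt_appeal is forbidden. None of the other listed options is forbidden under the premises.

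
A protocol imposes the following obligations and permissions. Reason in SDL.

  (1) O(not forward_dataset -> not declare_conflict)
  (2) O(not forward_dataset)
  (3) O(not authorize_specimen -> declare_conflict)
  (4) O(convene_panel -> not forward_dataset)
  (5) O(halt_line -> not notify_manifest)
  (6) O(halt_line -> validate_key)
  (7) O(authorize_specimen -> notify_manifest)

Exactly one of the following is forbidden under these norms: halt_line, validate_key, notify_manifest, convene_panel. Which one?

Premise 2 states O(not forward_dataset) outright.
Applying K to premise 1 (O(not forward_dataset -> not declare_conflict)) and O(not forward_dataset) yields O(not declare_conflict).
Premise 3 is O(not authorize_specimen -> declare_conflict); contrapositively O(not declare_conflict -> authorize_specimen). Since O(not declare_conflict) holds, K gives O(authorize_specimen).
Premise 7 is O(authorize_specimen -> notify_manifest); since O(authorize_specimen), deontic closure gives O(notify_manifest).
Premise 5 is O(halt_line -> not notify_manifest); contrapositively O(notify_manifest -> not halt_line). Since O(notify_manifest) holds, K gives O(not halt_line).
So O(not halt_line) holds, i.e. halt_line is forbidden. None of the other listed options is forbidden under the premises.

halt_line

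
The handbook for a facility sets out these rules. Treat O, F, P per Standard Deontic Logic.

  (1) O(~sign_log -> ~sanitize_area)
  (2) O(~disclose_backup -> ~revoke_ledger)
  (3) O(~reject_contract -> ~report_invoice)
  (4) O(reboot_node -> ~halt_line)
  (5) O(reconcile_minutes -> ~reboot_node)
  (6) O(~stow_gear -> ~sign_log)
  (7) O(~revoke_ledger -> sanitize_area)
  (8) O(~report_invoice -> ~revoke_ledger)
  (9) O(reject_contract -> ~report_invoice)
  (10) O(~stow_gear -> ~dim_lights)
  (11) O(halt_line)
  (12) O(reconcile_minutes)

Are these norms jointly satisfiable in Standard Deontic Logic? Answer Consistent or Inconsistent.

Consistent

Premise 4 is O(reboot_node -> ~halt_line), but O(reboot_node) is not derivable from the premises, so it does not yield O(~halt_line).
So O(~halt_line) is not derivable, and the apparent clash with O(halt_line) does not arise.
A world satisfying every obligation exists (e.g. dim_lights=false, disclose_backup=false, halt_line=true, reboot_node=false, reconcile_minutes=true, reject_contract=false, report_invoice=false, revoke_ledger=false, sanitize_area=true, sign_log=true, stow_gear=true); no atom is both obligatory and forbidden, so the set is consistent.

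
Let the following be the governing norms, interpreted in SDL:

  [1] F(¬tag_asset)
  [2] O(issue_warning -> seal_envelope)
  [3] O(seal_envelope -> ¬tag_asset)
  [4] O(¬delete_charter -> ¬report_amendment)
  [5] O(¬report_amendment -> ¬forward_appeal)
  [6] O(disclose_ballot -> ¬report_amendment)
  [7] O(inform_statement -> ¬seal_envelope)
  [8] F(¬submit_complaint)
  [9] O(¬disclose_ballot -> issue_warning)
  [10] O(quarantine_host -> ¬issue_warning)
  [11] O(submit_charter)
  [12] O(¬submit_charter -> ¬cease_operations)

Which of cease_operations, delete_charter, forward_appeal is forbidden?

forward_appeal

Premise 1, F(¬tag_asset), is equivalent to O(tag_asset).
Premise 3, O(seal_envelope -> ¬tag_asset), contraposes to O(tag_asset -> ¬seal_envelope); with O(tag_asset) we get O(¬seal_envelope).
Premise 2 is O(issue_warning -> seal_envelope); contrapositively O(¬seal_envelope -> ¬issue_warning). Since O(¬seal_envelope) holds, K gives O(¬issue_warning).
The contrapositive of premise 9 (O(¬disclose_ballot -> issue_warning)) is O(¬issue_warning -> disclose_ballot), and O(¬issue_warning) is already established, so O(disclose_ballot).
Premise 6 is O(disclose_ballot -> ¬report_amendment); since O(disclose_ballot), deontic closure gives O(¬report_amendment).
Applying K to premise 5 (O(¬report_amendment -> ¬forward_appeal)) and O(¬report_amendment) yields O(¬forward_appeal).
So O(¬forward_appeal) holds, i.e. forward_appeal is forbidden. None of the other listed options is forbidden under the premises.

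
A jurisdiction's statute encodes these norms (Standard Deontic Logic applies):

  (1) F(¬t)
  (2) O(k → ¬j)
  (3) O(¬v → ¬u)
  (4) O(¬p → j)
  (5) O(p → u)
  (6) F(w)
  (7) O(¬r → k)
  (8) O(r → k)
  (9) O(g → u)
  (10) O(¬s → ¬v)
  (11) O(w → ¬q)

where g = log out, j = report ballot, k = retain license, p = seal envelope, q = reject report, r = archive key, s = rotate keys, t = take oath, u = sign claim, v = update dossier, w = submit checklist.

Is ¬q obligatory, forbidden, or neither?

Neither

Premise 11 is O(w → ¬q), but O(w) is not derivable from the premises, so it does not yield O(¬q).
No premise or chain of K-axiom applications forces O(¬q), and none forces O(q). So ¬q is neither obligatory nor forbidden under these norms.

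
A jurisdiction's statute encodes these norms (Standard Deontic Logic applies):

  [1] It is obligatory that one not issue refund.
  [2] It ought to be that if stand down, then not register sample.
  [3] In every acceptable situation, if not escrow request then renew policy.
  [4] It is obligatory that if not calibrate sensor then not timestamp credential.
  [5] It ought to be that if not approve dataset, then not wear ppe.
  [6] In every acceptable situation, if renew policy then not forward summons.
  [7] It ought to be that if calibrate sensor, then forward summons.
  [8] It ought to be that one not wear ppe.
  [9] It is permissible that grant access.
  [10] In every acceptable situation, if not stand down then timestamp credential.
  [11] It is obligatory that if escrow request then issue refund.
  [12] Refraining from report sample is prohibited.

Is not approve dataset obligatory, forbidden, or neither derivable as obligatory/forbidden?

Neither

Premise 5 is O(¬approve_dataset → ¬wear_ppe); even if O(¬wear_ppe) held, inferring O(¬approve_dataset) would be affirming the consequent — invalid.
No premise or chain of K-axiom applications forces O(¬approve_dataset), and none forces O(approve_dataset). So ¬approve_dataset is neither obligatory nor forbidden under these norms.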